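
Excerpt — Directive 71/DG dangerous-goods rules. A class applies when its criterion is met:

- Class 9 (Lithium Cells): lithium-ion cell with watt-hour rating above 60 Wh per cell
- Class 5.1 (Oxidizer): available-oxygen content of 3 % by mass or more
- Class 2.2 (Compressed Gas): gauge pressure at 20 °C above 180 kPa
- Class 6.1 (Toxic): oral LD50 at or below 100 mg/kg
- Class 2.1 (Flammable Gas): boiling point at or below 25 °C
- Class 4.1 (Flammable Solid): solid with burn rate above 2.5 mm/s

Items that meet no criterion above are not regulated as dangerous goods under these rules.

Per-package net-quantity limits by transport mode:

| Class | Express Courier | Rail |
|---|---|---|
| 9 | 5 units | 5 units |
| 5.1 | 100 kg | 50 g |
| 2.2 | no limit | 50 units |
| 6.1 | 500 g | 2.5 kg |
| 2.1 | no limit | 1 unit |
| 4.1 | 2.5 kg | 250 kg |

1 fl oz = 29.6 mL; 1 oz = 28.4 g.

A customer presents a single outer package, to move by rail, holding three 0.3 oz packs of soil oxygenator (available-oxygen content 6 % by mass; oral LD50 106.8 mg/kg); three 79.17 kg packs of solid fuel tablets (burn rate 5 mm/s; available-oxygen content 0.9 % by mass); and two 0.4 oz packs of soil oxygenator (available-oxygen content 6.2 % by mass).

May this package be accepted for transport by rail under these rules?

Yes

With available-oxygen content 6 % by mass (≥ 3 % by mass), the soil oxygenator falls in Class 5.1.
Burn rate 5 mm/s meets the Class 4.1 criterion (Flammable Solid), so the solid fuel tablets are Class 4.1.
Available-oxygen content 6.2 % by mass meets the Class 5.1 criterion (Oxidizer), so the soil oxygenator is Class 5.1.
Class 5.1 net quantity: (three 0.3 oz packs = 25.56 g) + (two 0.4 oz packs = 22.72 g) = 48.28 g.
That is within the Class 5.1 rail limit of 50 g.
Class 4.1 quantity: three 79.17 kg packs = 237.51 kg.
That is within the Class 4.1 rail limit of 250 kg.
Every hazard class is within its rail limit and no segregation rule is violated.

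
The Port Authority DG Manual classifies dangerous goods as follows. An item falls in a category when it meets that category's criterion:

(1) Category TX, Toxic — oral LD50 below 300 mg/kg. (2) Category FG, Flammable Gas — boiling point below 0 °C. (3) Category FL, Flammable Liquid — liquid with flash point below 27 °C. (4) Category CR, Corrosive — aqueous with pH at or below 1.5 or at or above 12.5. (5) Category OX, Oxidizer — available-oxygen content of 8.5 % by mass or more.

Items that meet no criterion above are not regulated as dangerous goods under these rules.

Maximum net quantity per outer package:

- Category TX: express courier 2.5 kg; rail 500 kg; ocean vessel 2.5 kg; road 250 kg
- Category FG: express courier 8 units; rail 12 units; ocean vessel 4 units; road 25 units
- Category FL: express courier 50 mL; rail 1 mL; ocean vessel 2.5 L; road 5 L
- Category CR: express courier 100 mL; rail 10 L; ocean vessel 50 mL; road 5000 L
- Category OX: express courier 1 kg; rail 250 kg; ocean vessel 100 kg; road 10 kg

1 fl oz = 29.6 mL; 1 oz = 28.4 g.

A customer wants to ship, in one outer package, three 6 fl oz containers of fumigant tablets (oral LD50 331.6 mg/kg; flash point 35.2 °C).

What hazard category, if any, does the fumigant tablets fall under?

Not regulated

oral LD50 331.6 mg/kg is not below 300 mg/kg, so Category TX does not apply.
flash point 35.2 °C is not below 27 °C, so Category FL does not apply.
No criterion is met, so the item is not regulated.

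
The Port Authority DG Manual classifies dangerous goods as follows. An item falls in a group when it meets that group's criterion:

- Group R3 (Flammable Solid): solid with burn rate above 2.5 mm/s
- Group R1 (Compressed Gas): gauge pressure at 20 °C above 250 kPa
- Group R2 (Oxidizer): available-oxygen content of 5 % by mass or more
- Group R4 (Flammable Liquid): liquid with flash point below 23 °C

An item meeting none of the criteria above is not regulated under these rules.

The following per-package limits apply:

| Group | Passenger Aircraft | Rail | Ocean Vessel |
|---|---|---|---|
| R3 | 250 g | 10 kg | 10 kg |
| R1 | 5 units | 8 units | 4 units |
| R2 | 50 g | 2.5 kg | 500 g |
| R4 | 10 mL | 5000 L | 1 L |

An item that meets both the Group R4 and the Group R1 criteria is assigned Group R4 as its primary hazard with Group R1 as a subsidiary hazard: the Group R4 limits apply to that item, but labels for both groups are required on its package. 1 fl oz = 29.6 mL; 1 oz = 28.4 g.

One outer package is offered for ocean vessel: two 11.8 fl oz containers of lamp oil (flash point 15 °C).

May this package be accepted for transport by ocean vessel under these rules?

With flash point 15 °C (< 23 °C), the lamp oil falls in Group R4.
Group R4 quantity: two 11.8 fl oz containers = 698.56 mL.
698.56 mL is within the ocean vessel limit of 1 L for Group R4.

Yes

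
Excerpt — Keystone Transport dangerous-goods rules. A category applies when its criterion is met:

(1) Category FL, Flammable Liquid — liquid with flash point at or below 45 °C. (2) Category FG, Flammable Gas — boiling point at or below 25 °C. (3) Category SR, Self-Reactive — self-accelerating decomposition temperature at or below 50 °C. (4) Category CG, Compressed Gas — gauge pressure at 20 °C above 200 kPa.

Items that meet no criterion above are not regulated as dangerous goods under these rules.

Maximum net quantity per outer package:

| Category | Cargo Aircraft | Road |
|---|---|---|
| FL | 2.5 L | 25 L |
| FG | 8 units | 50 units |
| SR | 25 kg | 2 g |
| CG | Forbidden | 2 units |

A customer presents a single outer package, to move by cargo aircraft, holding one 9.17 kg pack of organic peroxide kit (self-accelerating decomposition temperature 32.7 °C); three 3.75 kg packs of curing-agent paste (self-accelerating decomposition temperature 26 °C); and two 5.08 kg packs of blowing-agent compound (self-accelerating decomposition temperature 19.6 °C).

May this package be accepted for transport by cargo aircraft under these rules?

Organic peroxide kit: self-accelerating decomposition temperature 32.7 °C ≤ 50 °C → Category SR (Self-Reactive).
Self-accelerating decomposition temperature 26 °C meets the Category SR criterion (Self-Reactive), so the curing-agent paste is Category SR.
Blowing-agent compound: self-accelerating decomposition temperature 19.6 °C ≤ 50 °C → Category SR (Self-Reactive).
Total Category SR: 9.17 kg + (three 3.75 kg packs = 11.25 kg) + (two 5.08 kg packs = 10.16 kg) = 30.58 kg.
That exceeds the Category SR cargo aircraft limit of 25 kg.

No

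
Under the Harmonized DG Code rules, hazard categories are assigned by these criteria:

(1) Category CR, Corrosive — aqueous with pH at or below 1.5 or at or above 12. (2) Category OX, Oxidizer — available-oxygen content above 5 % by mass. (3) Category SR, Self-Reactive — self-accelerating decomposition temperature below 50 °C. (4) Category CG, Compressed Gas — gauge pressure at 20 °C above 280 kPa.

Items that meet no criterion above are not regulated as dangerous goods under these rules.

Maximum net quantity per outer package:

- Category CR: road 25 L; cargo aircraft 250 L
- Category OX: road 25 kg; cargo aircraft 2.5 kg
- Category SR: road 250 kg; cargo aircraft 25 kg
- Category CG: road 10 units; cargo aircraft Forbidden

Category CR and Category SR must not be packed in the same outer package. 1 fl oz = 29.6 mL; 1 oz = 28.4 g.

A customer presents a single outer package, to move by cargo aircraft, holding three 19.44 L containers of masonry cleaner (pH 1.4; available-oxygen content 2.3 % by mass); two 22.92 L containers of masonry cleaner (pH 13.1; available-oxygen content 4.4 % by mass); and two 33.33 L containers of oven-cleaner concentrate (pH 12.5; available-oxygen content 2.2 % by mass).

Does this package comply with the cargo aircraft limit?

Masonry cleaner: pH 1.4 ≤ 1.5 → Category CR (Corrosive).
Masonry cleaner: pH 13.1 ≥ 12 → Category CR (Corrosive).
With pH 12.5 (≥ 12), the oven-cleaner concentrate falls in Category CR.
Total Category CR: (three 19.44 L containers = 58.32 L) + (two 22.92 L containers = 45.84 L) + (two 33.33 L containers = 66.66 L) = 170.82 L.
170.82 L ≤ 250 L (cargo aircraft limit, Category CR) — within limit.

Yes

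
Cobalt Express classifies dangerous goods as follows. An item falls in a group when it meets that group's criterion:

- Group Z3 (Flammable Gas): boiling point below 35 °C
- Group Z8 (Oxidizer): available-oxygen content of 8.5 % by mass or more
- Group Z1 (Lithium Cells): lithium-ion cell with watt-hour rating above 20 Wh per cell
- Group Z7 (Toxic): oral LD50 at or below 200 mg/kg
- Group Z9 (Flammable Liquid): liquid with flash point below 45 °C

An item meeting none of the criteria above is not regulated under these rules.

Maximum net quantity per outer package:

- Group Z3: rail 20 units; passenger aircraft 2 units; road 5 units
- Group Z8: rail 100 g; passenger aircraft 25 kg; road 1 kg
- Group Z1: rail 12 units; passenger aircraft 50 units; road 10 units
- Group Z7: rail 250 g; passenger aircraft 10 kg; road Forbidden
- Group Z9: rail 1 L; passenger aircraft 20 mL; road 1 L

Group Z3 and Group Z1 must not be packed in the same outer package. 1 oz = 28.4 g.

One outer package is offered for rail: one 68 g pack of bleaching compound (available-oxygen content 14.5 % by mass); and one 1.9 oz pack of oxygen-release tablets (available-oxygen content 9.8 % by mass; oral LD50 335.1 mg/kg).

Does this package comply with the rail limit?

No

Bleaching compound: available-oxygen content 14.5 % by mass ≥ 8.5 % by mass → Group Z8 (Oxidizer).
Oxygen-release tablets: available-oxygen content 9.8 % by mass ≥ 8.5 % by mass → Group Z8 (Oxidizer).
Total Group Z8: 68 g + (one 1.9 oz pack = 53.96 g) = 121.96 g.
That exceeds the Group Z8 rail limit of 100 g.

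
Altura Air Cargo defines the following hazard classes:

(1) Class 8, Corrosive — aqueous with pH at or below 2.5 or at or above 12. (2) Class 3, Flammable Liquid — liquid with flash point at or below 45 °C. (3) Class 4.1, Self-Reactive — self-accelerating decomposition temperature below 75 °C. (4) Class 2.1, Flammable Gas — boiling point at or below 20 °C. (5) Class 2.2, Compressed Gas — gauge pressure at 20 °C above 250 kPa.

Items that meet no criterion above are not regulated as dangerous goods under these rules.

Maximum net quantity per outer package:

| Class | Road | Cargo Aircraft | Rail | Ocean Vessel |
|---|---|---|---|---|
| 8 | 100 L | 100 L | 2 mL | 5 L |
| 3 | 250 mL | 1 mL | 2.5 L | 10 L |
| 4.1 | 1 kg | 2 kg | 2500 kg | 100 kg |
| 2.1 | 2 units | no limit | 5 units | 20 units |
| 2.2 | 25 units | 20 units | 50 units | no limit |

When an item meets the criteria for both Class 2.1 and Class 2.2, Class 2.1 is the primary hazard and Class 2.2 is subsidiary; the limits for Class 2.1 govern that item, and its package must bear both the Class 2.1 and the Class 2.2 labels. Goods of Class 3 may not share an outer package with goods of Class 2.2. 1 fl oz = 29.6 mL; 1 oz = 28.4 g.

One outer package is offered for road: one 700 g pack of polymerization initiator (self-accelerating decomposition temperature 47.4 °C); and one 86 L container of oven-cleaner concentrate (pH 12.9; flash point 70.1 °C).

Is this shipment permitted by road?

Yes

The polymerization initiator has self-accelerating decomposition temperature 47.4 °C, which is < 75 °C, so it is Class 4.1 (Self-Reactive).
pH 12.9 meets the Class 8 criterion (Corrosive), so the oven-cleaner concentrate is Class 8.
Class 8 quantity: 86 L.
86 L is within the road limit of 100 L for Class 8.
Class 4.1 quantity: 700 g.
700 g is within the road limit of 1 kg for Class 4.1.
The segregation rule (Class 3 with Class 2.2) does not apply to Class 8 with Class 4.1.
Every hazard class is within its road limit and no segregation rule is violated.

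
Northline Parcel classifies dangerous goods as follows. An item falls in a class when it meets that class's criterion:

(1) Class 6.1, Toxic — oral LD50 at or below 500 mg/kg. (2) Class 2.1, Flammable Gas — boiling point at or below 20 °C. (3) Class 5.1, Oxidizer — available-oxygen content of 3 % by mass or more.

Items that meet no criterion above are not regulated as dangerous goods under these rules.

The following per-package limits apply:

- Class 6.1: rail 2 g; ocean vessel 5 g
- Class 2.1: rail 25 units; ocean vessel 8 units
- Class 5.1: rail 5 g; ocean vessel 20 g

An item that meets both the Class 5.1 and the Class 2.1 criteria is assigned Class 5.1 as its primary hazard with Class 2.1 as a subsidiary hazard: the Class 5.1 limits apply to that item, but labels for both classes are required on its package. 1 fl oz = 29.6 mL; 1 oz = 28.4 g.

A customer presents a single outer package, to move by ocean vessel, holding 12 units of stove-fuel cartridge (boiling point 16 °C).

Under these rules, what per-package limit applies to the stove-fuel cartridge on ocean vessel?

Stove-fuel cartridge: boiling point 16 °C ≤ 20 °C → Class 2.1 (Flammable Gas).
The ocean vessel limit for Class 2.1 is 8 units.

8 units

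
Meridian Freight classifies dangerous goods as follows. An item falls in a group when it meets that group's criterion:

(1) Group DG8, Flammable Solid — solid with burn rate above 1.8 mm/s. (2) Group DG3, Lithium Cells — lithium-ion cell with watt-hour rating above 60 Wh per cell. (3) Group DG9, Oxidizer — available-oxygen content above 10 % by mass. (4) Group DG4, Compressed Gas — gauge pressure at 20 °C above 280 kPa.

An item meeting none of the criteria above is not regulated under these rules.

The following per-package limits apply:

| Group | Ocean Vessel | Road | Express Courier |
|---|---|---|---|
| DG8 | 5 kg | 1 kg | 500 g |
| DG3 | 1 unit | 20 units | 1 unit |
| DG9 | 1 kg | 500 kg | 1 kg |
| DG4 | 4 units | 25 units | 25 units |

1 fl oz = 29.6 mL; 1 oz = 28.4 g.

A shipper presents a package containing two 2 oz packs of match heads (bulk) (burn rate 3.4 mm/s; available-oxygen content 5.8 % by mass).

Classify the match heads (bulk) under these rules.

Group DG8

The match heads (bulk) have burn rate 3.4 mm/s, which is > 1.8 mm/s, so they are Group DG8 (Flammable Solid).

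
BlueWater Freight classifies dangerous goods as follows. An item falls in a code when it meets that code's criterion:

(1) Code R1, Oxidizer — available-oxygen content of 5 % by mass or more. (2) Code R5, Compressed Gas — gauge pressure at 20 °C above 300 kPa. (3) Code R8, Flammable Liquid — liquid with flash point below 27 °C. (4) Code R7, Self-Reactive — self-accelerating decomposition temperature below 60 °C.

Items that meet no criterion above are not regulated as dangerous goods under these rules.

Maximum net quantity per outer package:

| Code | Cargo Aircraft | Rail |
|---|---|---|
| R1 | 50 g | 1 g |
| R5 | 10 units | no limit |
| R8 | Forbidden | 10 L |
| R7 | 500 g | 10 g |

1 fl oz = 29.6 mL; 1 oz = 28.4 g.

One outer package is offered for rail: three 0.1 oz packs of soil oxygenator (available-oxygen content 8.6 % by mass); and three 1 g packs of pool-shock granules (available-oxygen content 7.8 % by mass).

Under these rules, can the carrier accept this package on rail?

The soil oxygenator has available-oxygen content 8.6 % by mass, which is ≥ 5 % by mass, so it is Code R1 (Oxidizer).
Available-oxygen content 7.8 % by mass meets the Code R1 criterion (Oxidizer), so the pool-shock granules are Code R1.
Code R1 net quantity: (three 0.1 oz packs = 8.52 g) + (three 1 g packs = 3 g) = 11.52 g.
11.52 g exceeds the rail limit of 1 g for Code R1.

No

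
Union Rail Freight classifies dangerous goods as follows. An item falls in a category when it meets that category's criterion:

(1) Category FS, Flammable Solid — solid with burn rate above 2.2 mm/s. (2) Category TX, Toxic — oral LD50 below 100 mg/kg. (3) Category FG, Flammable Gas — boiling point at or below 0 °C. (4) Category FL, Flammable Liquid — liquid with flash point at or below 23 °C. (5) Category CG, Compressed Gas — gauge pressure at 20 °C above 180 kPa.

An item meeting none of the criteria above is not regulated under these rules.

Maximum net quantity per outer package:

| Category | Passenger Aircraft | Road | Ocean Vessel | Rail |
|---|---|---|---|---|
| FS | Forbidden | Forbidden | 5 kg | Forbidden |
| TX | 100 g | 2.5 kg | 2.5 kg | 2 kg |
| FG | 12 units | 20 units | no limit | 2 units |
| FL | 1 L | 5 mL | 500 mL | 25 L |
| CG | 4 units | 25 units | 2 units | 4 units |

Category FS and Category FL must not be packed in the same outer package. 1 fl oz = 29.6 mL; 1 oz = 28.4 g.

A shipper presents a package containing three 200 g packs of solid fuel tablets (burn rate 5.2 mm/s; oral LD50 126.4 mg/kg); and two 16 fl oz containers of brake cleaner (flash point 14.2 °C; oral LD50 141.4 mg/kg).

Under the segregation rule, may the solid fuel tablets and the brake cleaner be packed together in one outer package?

No

Solid fuel tablets: burn rate 5.2 mm/s > 2.2 mm/s → Category FS (Flammable Solid).
Brake cleaner: flash point 14.2 °C ≤ 23 °C → Category FL (Flammable Liquid).
Category FS and Category FL may not share an outer package.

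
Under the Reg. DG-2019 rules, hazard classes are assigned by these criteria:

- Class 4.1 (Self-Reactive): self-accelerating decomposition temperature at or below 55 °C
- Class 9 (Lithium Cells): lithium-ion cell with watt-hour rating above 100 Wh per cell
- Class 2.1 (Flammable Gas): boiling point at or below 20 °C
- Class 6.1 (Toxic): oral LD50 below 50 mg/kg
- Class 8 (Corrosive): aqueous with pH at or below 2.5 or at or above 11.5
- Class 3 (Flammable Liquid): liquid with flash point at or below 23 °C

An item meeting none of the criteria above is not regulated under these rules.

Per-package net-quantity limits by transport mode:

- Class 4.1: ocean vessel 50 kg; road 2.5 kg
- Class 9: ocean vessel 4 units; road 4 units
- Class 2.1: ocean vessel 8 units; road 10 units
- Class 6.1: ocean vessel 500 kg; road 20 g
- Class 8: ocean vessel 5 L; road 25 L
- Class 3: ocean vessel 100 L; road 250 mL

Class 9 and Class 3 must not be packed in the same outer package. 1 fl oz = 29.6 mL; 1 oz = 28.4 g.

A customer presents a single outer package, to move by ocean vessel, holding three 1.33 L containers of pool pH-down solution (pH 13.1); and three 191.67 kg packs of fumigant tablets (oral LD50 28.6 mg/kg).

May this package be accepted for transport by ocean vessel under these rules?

No

With pH 13.1 (≥ 11.5), the pool pH-down solution falls in Class 8.
Oral LD50 28.6 mg/kg meets the Class 6.1 criterion (Toxic), so the fumigant tablets are Class 6.1.
Class 6.1 quantity: three 191.67 kg packs = 575.01 kg.
575.01 kg > 500 kg (ocean vessel limit, Class 6.1) — over the limit.
Class 8 quantity: three 1.33 L containers = 3.99 L.
3.99 L is within the ocean vessel limit of 5 L for Class 8.
The segregation rule (Class 9 with Class 3) does not apply to Class 6.1 with Class 8.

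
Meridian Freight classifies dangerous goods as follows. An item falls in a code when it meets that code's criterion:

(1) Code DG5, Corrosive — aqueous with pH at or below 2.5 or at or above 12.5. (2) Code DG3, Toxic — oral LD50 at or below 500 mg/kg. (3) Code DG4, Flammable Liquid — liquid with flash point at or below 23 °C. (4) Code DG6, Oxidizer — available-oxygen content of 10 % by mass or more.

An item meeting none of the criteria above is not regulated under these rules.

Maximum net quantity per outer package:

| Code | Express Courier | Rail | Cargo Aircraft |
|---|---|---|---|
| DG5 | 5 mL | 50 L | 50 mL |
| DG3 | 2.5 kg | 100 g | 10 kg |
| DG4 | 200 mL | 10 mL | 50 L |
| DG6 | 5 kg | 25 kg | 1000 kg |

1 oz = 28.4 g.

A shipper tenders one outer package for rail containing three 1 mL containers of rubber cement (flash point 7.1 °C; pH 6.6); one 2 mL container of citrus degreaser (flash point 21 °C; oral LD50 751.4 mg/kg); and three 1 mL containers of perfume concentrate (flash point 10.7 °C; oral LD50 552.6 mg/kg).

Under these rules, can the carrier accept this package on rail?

With flash point 7.1 °C (≤ 23 °C), the rubber cement falls in Code DG4.
Flash point 21 °C meets the Code DG4 criterion (Flammable Liquid), so the citrus degreaser is Code DG4.
Perfume concentrate: flash point 10.7 °C ≤ 23 °C → Code DG4 (Flammable Liquid).
Total Code DG4: (three 1 mL containers = 3 mL) + 2 mL + (three 1 mL containers = 3 mL) = 8 mL.
8 mL is within the rail limit of 10 mL for Code DG4.

Yes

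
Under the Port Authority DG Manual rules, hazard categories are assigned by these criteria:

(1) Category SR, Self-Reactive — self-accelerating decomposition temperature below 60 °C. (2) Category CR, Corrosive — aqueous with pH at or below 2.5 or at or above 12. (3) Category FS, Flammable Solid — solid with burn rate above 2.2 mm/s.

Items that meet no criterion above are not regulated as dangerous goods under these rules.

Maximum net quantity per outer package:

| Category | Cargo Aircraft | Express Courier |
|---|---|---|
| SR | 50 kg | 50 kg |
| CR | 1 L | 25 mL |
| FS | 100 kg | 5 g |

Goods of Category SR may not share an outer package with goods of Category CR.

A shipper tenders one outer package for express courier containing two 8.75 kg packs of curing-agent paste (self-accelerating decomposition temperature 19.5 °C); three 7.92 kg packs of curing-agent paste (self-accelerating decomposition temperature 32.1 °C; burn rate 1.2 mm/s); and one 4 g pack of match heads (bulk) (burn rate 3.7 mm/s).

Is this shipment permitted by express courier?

Yes

Curing-agent paste: self-accelerating decomposition temperature 19.5 °C < 60 °C → Category SR (Self-Reactive).
Self-accelerating decomposition temperature 32.1 °C meets the Category SR criterion (Self-Reactive), so the curing-agent paste is Category SR.
Burn rate 3.7 mm/s meets the Category FS criterion (Flammable Solid), so the match heads (bulk) are Category FS.
Total Category SR: (two 8.75 kg packs = 17.5 kg) + (three 7.92 kg packs = 23.76 kg) = 41.26 kg.
That is within the Category SR express courier limit of 50 kg.
Category FS quantity: 4 g.
That is within the Category FS express courier limit of 5 g.
The segregation rule (Category SR with Category CR) does not apply to Category SR with Category FS.
Every hazard category is within its express courier limit and no segregation rule is violated.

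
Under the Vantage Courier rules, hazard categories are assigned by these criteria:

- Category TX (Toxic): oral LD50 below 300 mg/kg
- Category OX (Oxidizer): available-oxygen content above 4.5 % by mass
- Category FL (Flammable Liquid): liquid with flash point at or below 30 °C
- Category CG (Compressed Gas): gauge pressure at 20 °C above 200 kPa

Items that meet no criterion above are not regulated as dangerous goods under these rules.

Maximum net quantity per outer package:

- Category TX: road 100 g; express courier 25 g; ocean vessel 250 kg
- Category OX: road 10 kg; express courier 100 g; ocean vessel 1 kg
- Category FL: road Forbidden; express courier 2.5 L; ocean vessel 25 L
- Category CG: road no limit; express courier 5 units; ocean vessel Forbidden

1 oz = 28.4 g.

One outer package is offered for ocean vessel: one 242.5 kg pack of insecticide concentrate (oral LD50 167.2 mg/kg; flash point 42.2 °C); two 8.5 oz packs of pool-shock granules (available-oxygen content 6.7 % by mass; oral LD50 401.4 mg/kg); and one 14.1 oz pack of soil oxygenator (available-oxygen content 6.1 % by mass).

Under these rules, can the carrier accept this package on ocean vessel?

Yes

With oral LD50 167.2 mg/kg (< 300 mg/kg), the insecticide concentrate falls in Category TX.
Pool-shock granules: available-oxygen content 6.7 % by mass > 4.5 % by mass → Category OX (Oxidizer).
Soil oxygenator: available-oxygen content 6.1 % by mass > 4.5 % by mass → Category OX (Oxidizer).
Total Category OX: (two 8.5 oz packs = 482.8 g) + (one 14.1 oz pack = 400.44 g) = 883.24 g.
883.24 g is within the ocean vessel limit of 1 kg for Category OX.
Category TX quantity: 242.5 kg.
242.5 kg is within the ocean vessel limit of 250 kg for Category TX.
Every hazard category is within its ocean vessel limit and no segregation rule is violated.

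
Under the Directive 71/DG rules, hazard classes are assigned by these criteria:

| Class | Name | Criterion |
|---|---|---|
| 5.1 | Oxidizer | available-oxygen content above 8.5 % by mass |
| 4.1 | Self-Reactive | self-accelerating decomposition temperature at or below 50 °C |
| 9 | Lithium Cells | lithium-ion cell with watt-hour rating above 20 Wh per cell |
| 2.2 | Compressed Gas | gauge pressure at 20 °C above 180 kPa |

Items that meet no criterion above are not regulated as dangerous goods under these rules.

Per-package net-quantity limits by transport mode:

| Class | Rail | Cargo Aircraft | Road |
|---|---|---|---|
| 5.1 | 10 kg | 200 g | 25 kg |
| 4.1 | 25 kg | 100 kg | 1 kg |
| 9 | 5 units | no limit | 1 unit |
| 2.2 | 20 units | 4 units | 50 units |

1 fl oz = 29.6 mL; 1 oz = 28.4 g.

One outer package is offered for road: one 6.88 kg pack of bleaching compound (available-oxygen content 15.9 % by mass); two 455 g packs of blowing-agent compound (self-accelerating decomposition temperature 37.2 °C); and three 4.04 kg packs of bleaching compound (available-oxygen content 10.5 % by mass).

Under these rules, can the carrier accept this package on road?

Yes

With available-oxygen content 15.9 % by mass (> 8.5 % by mass), the bleaching compound falls in Class 5.1.
The blowing-agent compound has self-accelerating decomposition temperature 37.2 °C, which is ≤ 50 °C, so it is Class 4.1 (Self-Reactive).
Available-oxygen content 10.5 % by mass meets the Class 5.1 criterion (Oxidizer), so the bleaching compound is Class 5.1.
Total Class 5.1: 6.88 kg + (three 4.04 kg packs = 12.12 kg) = 19 kg.
19 kg is within the road limit of 25 kg for Class 5.1.
Class 4.1 quantity: two 455 g packs = 910 g.
910 g ≤ 1 kg (road limit, Class 4.1) — within limit.
Every hazard class is within its road limit and no segregation rule is violated.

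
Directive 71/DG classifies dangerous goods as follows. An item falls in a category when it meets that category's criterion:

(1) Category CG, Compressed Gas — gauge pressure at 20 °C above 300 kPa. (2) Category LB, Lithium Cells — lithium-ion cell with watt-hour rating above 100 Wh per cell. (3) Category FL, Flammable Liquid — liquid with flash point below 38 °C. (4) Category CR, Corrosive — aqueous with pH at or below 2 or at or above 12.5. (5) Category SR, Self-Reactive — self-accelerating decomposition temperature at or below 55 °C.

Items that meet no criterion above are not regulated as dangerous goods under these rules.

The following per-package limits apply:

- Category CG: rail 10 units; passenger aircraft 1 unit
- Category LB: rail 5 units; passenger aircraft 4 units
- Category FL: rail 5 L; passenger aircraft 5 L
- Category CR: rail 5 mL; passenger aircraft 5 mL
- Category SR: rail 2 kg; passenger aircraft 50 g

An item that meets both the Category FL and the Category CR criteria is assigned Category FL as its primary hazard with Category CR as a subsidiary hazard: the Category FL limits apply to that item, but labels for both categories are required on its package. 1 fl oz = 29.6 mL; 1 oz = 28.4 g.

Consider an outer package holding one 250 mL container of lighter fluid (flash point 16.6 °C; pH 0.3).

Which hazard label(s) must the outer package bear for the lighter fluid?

The lighter fluid has flash point 16.6 °C, which is < 38 °C, so it is Category FL (Flammable Liquid).
With pH 0.3 (≤ 2), the lighter fluid falls in Category CR.
By the precedence rule Category FL is primary and Category CR is subsidiary, and that rule requires both labels on the package.

Category CR and FL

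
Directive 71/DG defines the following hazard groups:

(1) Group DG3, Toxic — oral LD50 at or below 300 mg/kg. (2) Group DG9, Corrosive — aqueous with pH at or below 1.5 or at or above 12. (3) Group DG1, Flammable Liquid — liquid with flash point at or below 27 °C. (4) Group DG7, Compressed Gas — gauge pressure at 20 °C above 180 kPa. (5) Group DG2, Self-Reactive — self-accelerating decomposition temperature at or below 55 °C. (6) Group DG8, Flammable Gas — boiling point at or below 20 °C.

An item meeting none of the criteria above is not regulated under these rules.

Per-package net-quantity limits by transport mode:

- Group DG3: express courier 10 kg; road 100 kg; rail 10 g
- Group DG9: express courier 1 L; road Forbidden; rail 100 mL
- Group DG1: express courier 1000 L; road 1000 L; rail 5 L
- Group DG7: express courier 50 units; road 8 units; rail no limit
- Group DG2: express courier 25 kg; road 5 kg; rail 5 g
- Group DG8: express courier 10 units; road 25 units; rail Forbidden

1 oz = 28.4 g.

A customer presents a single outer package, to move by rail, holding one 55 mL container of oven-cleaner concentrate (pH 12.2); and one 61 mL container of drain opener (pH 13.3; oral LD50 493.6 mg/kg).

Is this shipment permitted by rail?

pH 12.2 meets the Group DG9 criterion (Corrosive), so the oven-cleaner concentrate is Group DG9.
Drain opener: pH 13.3 ≥ 12 → Group DG9 (Corrosive).
Total Group DG9: 55 mL + 61 mL = 116 mL.
116 mL exceeds the rail limit of 100 mL for Group DG9.

No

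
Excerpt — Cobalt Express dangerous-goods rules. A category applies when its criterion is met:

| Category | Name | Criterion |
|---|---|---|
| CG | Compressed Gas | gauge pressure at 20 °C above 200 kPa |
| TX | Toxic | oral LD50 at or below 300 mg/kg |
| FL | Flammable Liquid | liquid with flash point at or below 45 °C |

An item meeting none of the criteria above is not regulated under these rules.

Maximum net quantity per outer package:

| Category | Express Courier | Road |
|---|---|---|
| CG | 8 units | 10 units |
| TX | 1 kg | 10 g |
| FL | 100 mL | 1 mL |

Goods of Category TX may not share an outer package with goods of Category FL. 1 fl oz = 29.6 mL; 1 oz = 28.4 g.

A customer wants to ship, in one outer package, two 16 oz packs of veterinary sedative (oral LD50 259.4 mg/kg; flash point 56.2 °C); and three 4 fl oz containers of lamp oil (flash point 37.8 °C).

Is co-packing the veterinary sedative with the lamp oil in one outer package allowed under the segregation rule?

No

With oral LD50 259.4 mg/kg (≤ 300 mg/kg), the veterinary sedative falls in Category TX.
The lamp oil has flash point 37.8 °C, which is ≤ 45 °C, so it is Category FL (Flammable Liquid).
Category TX and Category FL may not share an outer package.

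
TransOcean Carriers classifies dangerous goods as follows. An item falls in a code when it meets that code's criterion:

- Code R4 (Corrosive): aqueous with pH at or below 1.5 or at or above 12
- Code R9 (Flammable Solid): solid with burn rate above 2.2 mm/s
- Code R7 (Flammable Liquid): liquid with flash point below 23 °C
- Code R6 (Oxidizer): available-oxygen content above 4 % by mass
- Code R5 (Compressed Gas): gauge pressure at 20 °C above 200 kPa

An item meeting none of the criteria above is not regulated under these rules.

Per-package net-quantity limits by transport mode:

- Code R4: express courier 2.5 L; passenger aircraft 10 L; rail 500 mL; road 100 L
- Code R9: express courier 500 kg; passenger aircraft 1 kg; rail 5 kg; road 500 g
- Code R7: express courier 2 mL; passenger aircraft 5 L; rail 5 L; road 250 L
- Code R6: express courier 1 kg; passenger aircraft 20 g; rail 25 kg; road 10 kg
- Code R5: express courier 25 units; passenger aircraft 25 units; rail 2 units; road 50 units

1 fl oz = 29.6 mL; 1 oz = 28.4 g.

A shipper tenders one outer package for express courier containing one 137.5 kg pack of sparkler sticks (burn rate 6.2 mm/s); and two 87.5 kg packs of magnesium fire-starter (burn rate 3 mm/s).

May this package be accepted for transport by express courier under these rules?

Yes

The sparkler sticks have burn rate 6.2 mm/s, which is > 2.2 mm/s, so they are Code R9 (Flammable Solid).
With burn rate 3 mm/s (> 2.2 mm/s), the magnesium fire-starter falls in Code R9.
Code R9 net quantity: 137.5 kg + (two 87.5 kg packs = 175 kg) = 312.5 kg.
That is within the Code R9 express courier limit of 500 kg.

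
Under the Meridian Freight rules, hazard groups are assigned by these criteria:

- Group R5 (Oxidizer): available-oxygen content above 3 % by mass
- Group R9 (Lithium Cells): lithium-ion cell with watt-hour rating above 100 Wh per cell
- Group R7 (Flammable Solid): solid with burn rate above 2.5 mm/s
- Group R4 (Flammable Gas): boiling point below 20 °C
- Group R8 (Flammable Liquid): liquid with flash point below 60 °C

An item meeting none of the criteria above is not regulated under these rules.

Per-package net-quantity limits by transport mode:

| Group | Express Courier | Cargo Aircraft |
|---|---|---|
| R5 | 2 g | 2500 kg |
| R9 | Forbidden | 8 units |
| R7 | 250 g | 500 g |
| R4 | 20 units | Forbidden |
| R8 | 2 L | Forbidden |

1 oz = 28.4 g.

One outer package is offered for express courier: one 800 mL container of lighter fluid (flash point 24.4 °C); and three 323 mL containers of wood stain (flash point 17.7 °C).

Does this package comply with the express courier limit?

Yes

With flash point 24.4 °C (< 60 °C), the lighter fluid falls in Group R8.
The wood stain has flash point 17.7 °C, which is < 60 °C, so it is Group R8 (Flammable Liquid).
Total Group R8: 800 mL + (three 323 mL containers = 969 mL) = 1.769 L.
That is within the Group R8 express courier limit of 2 L.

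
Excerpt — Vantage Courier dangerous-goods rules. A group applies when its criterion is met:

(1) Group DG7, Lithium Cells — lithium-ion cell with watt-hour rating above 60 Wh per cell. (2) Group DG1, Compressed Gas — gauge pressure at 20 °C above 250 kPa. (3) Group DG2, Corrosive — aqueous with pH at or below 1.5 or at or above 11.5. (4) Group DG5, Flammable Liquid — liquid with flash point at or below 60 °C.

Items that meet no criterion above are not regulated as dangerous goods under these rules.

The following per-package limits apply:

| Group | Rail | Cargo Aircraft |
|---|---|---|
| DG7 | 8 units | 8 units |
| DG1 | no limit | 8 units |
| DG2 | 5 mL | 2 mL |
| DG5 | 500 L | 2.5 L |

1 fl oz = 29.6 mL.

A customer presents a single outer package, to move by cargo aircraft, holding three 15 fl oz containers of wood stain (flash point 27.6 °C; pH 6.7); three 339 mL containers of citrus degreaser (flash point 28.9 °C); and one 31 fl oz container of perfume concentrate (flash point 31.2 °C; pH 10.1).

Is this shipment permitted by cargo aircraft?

No

Wood stain: flash point 27.6 °C ≤ 60 °C → Group DG5 (Flammable Liquid).
Citrus degreaser: flash point 28.9 °C ≤ 60 °C → Group DG5 (Flammable Liquid).
The perfume concentrate has flash point 31.2 °C, which is ≤ 60 °C, so it is Group DG5 (Flammable Liquid).
Group DG5 net quantity: (three 15 fl oz containers = 1.332 L) + (three 339 mL containers = 1.017 L) + (one 31 fl oz container = 917.6 mL) = 3266.6 mL.
3266.6 mL > 2.5 L (cargo aircraft limit, Group DG5) — over the limit.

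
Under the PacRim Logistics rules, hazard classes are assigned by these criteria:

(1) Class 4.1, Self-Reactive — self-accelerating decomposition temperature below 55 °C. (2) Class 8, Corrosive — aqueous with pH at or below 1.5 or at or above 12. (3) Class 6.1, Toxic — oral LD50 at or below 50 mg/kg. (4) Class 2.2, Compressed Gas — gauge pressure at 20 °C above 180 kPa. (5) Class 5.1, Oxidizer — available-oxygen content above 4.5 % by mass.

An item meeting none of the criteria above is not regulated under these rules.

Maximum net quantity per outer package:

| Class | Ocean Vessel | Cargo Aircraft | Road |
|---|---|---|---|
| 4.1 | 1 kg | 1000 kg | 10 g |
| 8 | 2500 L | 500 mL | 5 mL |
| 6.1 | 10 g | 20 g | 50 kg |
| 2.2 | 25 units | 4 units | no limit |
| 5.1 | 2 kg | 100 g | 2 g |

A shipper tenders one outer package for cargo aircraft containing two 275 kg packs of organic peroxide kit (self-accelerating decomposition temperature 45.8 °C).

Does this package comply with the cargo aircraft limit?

Self-accelerating decomposition temperature 45.8 °C meets the Class 4.1 criterion (Self-Reactive), so the organic peroxide kit is Class 4.1.
Class 4.1 quantity: two 275 kg packs = 550 kg.
That is within the Class 4.1 cargo aircraft limit of 1000 kg.

Yes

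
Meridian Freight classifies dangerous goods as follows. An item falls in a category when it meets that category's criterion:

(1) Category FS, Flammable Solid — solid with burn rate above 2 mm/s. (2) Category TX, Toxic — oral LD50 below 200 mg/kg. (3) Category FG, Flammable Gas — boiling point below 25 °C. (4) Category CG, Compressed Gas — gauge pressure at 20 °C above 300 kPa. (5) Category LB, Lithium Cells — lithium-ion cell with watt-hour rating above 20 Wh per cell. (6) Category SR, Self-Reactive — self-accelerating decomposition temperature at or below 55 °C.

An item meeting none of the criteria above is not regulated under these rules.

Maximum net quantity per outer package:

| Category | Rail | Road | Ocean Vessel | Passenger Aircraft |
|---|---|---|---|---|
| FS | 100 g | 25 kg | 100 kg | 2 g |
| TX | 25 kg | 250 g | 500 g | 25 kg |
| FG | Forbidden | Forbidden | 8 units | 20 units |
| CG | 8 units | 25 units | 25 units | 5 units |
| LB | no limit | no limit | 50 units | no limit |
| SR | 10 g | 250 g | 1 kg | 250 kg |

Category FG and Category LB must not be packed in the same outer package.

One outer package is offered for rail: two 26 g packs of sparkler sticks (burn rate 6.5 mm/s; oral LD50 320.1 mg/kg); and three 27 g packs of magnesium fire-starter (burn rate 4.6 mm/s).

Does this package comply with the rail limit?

No

The sparkler sticks have burn rate 6.5 mm/s, which is > 2 mm/s, so they are Category FS (Flammable Solid).
Magnesium fire-starter: burn rate 4.6 mm/s > 2 mm/s → Category FS (Flammable Solid).
Total Category FS: (two 26 g packs = 52 g) + (three 27 g packs = 81 g) = 133 g.
133 g exceeds the rail limit of 100 g for Category FS.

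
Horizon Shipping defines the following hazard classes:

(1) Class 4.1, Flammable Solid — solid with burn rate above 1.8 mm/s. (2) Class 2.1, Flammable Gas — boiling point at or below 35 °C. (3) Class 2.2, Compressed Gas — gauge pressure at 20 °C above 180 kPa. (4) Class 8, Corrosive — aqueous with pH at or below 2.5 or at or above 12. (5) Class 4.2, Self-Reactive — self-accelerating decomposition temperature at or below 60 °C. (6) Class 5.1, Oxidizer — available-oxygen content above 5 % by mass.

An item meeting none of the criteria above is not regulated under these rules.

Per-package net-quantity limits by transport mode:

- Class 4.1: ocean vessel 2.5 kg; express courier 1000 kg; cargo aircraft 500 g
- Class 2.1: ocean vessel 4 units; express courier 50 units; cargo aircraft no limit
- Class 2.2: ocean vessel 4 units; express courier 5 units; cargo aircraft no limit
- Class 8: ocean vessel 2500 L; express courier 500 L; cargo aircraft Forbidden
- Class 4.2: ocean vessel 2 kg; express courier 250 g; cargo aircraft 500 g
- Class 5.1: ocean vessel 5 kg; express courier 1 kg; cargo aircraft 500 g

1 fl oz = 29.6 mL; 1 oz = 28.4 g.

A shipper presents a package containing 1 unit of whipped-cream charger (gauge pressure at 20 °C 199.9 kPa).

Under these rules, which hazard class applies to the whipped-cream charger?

The whipped-cream charger has gauge pressure at 20 °C 199.9 kPa, which is > 180 kPa, so it is Class 2.2 (Compressed Gas).

Class 2.2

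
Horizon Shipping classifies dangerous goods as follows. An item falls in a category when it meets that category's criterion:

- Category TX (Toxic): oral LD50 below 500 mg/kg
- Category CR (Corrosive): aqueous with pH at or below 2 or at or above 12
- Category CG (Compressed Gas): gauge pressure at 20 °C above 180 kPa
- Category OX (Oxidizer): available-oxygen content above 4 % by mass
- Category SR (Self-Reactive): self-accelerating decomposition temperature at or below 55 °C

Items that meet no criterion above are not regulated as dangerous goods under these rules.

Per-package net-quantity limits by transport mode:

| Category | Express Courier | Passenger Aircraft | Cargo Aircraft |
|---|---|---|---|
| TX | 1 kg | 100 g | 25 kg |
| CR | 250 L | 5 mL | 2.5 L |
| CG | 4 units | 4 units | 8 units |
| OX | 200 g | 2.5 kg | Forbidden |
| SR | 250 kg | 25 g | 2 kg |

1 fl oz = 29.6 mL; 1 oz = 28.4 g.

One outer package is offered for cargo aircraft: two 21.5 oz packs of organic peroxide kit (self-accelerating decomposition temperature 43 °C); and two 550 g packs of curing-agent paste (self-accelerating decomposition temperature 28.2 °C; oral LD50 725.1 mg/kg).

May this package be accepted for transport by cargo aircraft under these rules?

The organic peroxide kit has self-accelerating decomposition temperature 43 °C, which is ≤ 55 °C, so it is Category SR (Self-Reactive).
The curing-agent paste has self-accelerating decomposition temperature 28.2 °C, which is ≤ 55 °C, so it is Category SR (Self-Reactive).
Category SR net quantity: (two 21.5 oz packs = 1221.2 g) + (two 550 g packs = 1.1 kg) = 2321.2 g.
2321.2 g > 2 kg (cargo aircraft limit, Category SR) — over the limit.

No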